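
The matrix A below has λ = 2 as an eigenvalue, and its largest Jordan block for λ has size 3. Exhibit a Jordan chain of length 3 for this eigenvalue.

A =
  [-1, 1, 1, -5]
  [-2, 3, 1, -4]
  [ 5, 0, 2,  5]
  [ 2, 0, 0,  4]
A Jordan chain for λ = 2 of length 3:
v_1 = (2, 1, -5, -2)ᵀ
v_2 = (-3, -2, 5, 2)ᵀ
v_3 = (1, 0, 0, 0)ᵀ

Let N = A − (2)·I. We want v_3 with N^3 v_3 = 0 but N^2 v_3 ≠ 0; then v_{j-1} := N · v_j for j = 3, …, 2.

Pick v_3 = (1, 0, 0, 0)ᵀ.
Then v_2 = N · v_3 = (-3, -2, 5, 2)ᵀ.
Then v_1 = N · v_2 = (2, 1, -5, -2)ᵀ.

Sanity check: (A − (2)·I) v_1 = (0, 0, 0, 0)ᵀ = 0. ✓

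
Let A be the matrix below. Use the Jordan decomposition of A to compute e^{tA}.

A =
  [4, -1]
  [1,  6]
e^{tA} =
  [-t*exp(5*t) + exp(5*t), -t*exp(5*t)]
  [t*exp(5*t), t*exp(5*t) + exp(5*t)]

Strategy: write A = P · J · P⁻¹ where J is a Jordan canonical form, so e^{tA} = P · e^{tJ} · P⁻¹, and e^{tJ} can be computed block-by-block.

A has Jordan form
J =
  [5, 1]
  [0, 5]
(up to reordering of blocks).

Per-block formulas:
  For a 2×2 Jordan block J_2(5): exp(t · J_2(5)) = e^(5t)·(I + t·N), where N is the 2×2 nilpotent shift.

After assembling e^{tJ} and conjugating by P, we get:

e^{tA} =
  [-t*exp(5*t) + exp(5*t), -t*exp(5*t)]
  [t*exp(5*t), t*exp(5*t) + exp(5*t)]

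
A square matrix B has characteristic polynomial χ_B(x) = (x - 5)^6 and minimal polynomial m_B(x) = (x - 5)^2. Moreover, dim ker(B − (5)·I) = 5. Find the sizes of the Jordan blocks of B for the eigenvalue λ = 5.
Block sizes for λ = 5: [2, 1, 1, 1, 1]

Step 1 — from the characteristic polynomial, algebraic multiplicity of λ = 5 is 6. From dim ker(B − (5)·I) = 5, there are exactly 5 Jordan blocks for λ = 5.
Step 2 — from the minimal polynomial, the factor (x − 5)^2 tells us the largest block for λ = 5 has size 2.
Step 3 — with total size 6, 5 blocks, and largest block 2, the block sizes (in nonincreasing order) are [2, 1, 1, 1, 1].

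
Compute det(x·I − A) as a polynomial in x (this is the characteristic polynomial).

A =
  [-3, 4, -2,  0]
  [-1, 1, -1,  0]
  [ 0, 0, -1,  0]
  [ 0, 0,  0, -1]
x^4 + 4*x^3 + 6*x^2 + 4*x + 1

Expanding det(x·I − A) (e.g. by cofactor expansion or by noting that A is similar to its Jordan form J, which has the same characteristic polynomial as A) gives
  χ_A(x) = x^4 + 4*x^3 + 6*x^2 + 4*x + 1
which factors as (x + 1)^4. The eigenvalues (with algebraic multiplicities) are λ = -1 with multiplicity 4.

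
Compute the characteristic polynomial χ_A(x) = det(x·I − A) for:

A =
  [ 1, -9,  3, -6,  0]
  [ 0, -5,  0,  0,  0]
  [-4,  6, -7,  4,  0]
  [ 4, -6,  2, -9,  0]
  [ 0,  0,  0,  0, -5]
x^5 + 25*x^4 + 250*x^3 + 1250*x^2 + 3125*x + 3125

Expanding det(x·I − A) (e.g. by cofactor expansion or by noting that A is similar to its Jordan form J, which has the same characteristic polynomial as A) gives
  χ_A(x) = x^5 + 25*x^4 + 250*x^3 + 1250*x^2 + 3125*x + 3125
which factors as (x + 5)^5. The eigenvalues (with algebraic multiplicities) are λ = -5 with multiplicity 5.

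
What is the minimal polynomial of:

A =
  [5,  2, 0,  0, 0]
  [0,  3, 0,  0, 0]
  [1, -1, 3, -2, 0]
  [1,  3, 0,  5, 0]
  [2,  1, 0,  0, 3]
x^4 - 16*x^3 + 94*x^2 - 240*x + 225

The characteristic polynomial is χ_A(x) = (x - 5)^2*(x - 3)^3, so the eigenvalues are known. The minimal polynomial is
  m_A(x) = Π_λ (x − λ)^{k_λ}
where k_λ is the size of the *largest* Jordan block for λ (equivalently, the smallest k with (A − λI)^k v = 0 for every generalised eigenvector v of λ).

  λ = 3: largest Jordan block has size 2, contributing (x − 3)^2
  λ = 5: largest Jordan block has size 2, contributing (x − 5)^2

So m_A(x) = (x - 5)^2*(x - 3)^2 = x^4 - 16*x^3 + 94*x^2 - 240*x + 225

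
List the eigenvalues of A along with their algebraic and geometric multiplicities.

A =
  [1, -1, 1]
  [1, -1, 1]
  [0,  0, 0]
λ = 0: alg = 3, geom = 2

Step 1 — factor the characteristic polynomial to read off the algebraic multiplicities:
  χ_A(x) = x^3

Step 2 — compute geometric multiplicities via the rank-nullity identity g(λ) = n − rank(A − λI):
  rank(A − (0)·I) = 1, so dim ker(A − (0)·I) = n − 1 = 2

Summary:
  λ = 0: algebraic multiplicity = 3, geometric multiplicity = 2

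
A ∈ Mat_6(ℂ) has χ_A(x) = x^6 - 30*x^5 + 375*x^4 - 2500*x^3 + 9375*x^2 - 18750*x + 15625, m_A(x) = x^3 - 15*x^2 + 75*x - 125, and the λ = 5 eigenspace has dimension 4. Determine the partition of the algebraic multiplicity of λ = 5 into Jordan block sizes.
Block sizes for λ = 5: [3, 1, 1, 1]

Step 1 — from the characteristic polynomial, algebraic multiplicity of λ = 5 is 6. From dim ker(A − (5)·I) = 4, there are exactly 4 Jordan blocks for λ = 5.
Step 2 — from the minimal polynomial, the factor (x − 5)^3 tells us the largest block for λ = 5 has size 3.
Step 3 — with total size 6, 4 blocks, and largest block 3, the block sizes (in nonincreasing order) are [3, 1, 1, 1].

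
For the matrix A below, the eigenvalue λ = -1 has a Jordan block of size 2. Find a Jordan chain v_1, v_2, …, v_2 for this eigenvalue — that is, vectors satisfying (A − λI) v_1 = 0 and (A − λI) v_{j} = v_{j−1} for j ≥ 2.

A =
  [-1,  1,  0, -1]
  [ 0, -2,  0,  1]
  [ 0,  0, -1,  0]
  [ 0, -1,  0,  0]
A Jordan chain for λ = -1 of length 2:
v_1 = (1, -1, 0, -1)ᵀ
v_2 = (0, 1, 0, 0)ᵀ

Let N = A − (-1)·I. We want v_2 with N^2 v_2 = 0 but N^1 v_2 ≠ 0; then v_{j-1} := N · v_j for j = 2, …, 2.

Pick v_2 = (0, 1, 0, 0)ᵀ.
Then v_1 = N · v_2 = (1, -1, 0, -1)ᵀ.

Sanity check: (A − (-1)·I) v_1 = (0, 0, 0, 0)ᵀ = 0. ✓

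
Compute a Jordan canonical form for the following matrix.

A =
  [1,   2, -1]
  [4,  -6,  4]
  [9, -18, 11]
J_2(2) ⊕ J_1(2)

The characteristic polynomial is
  det(x·I − A) = x^3 - 6*x^2 + 12*x - 8 = (x - 2)^3

Eigenvalues and multiplicities (the geometric multiplicity of λ is n − rank(A − λI), which equals the number of Jordan blocks for λ):
  λ = 2: algebraic multiplicity = 3, geometric multiplicity = 2

Determining the block sizes for each eigenvalue:
  λ = 2: 2 blocks summing to 3 forces exactly one block of size 2 and the rest size 1 → block sizes [2, 1]

Assembling the blocks gives a Jordan form
J =
  [2, 1, 0]
  [0, 2, 0]
  [0, 0, 2]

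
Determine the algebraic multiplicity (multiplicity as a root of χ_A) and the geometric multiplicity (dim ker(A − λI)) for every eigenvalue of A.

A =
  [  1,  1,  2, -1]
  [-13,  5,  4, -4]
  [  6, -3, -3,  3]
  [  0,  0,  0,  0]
λ = 0: alg = 3, geom = 1; λ = 3: alg = 1, geom = 1

Step 1 — factor the characteristic polynomial to read off the algebraic multiplicities:
  χ_A(x) = x^3*(x - 3)

Step 2 — compute geometric multiplicities via the rank-nullity identity g(λ) = n − rank(A − λI):
  rank(A − (0)·I) = 3, so dim ker(A − (0)·I) = n − 3 = 1
  rank(A − (3)·I) = 3, so dim ker(A − (3)·I) = n − 3 = 1

Summary:
  λ = 0: algebraic multiplicity = 3, geometric multiplicity = 1
  λ = 3: algebraic multiplicity = 1, geometric multiplicity = 1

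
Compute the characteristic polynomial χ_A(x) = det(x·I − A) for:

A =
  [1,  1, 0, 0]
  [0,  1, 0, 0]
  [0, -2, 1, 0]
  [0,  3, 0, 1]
x^4 - 4*x^3 + 6*x^2 - 4*x + 1

Expanding det(x·I − A) (e.g. by cofactor expansion or by noting that A is similar to its Jordan form J, which has the same characteristic polynomial as A) gives
  χ_A(x) = x^4 - 4*x^3 + 6*x^2 - 4*x + 1
which factors as (x - 1)^4. The eigenvalues (with algebraic multiplicities) are λ = 1 with multiplicity 4.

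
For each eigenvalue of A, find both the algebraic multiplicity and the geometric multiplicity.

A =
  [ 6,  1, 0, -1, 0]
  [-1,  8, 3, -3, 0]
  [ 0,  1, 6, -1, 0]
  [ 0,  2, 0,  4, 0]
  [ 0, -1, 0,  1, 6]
λ = 6: alg = 5, geom = 3

Step 1 — factor the characteristic polynomial to read off the algebraic multiplicities:
  χ_A(x) = (x - 6)^5

Step 2 — compute geometric multiplicities via the rank-nullity identity g(λ) = n − rank(A − λI):
  rank(A − (6)·I) = 2, so dim ker(A − (6)·I) = n − 2 = 3

Summary:
  λ = 6: algebraic multiplicity = 5, geometric multiplicity = 3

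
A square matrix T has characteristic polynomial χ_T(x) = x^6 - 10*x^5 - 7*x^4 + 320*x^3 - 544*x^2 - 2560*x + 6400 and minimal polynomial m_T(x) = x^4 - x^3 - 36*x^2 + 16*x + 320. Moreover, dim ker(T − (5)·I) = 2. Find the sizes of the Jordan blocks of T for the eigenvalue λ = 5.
Block sizes for λ = 5: [1, 1]

Step 1 — from the characteristic polynomial, algebraic multiplicity of λ = 5 is 2. From dim ker(T − (5)·I) = 2, there are exactly 2 Jordan blocks for λ = 5.
Step 2 — from the minimal polynomial, the factor (x − 5) tells us the largest block for λ = 5 has size 1.
Step 3 — with total size 2, 2 blocks, and largest block 1, the block sizes (in nonincreasing order) are [1, 1].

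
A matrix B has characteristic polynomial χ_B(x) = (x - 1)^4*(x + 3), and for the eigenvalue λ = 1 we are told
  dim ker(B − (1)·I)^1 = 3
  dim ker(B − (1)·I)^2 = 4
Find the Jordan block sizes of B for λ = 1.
Block sizes for λ = 1: [2, 1, 1]

From the dimensions of kernels of powers, the number of Jordan blocks of size at least j is d_j − d_{j−1} where d_j = dim ker(N^j) (with d_0 = 0). Computing the differences gives [3, 1].
The number of blocks of size exactly k is (#blocks of size ≥ k) − (#blocks of size ≥ k + 1), so the partition is: 2 block(s) of size 1, 1 block(s) of size 2.
In nonincreasing order the block sizes are [2, 1, 1].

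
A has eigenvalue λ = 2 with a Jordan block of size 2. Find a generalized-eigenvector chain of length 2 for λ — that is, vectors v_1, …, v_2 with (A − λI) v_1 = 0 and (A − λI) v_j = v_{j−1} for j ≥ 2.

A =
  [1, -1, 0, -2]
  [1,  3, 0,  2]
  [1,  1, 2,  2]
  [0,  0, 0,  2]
A Jordan chain for λ = 2 of length 2:
v_1 = (-1, 1, 1, 0)ᵀ
v_2 = (1, 0, 0, 0)ᵀ

Let N = A − (2)·I. We want v_2 with N^2 v_2 = 0 but N^1 v_2 ≠ 0; then v_{j-1} := N · v_j for j = 2, …, 2.

Pick v_2 = (1, 0, 0, 0)ᵀ.
Then v_1 = N · v_2 = (-1, 1, 1, 0)ᵀ.

Sanity check: (A − (2)·I) v_1 = (0, 0, 0, 0)ᵀ = 0. ✓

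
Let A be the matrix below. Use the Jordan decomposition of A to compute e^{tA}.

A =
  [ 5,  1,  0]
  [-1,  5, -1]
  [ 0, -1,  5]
e^{tA} =
  [-t^2*exp(5*t)/2 + exp(5*t), t*exp(5*t), -t^2*exp(5*t)/2]
  [-t*exp(5*t), exp(5*t), -t*exp(5*t)]
  [t^2*exp(5*t)/2, -t*exp(5*t), t^2*exp(5*t)/2 + exp(5*t)]

Strategy: write A = P · J · P⁻¹ where J is a Jordan canonical form, so e^{tA} = P · e^{tJ} · P⁻¹, and e^{tJ} can be computed block-by-block.

A has Jordan form
J =
  [5, 1, 0]
  [0, 5, 1]
  [0, 0, 5]
(up to reordering of blocks).

Per-block formulas:
  For a 3×3 Jordan block J_3(5): exp(t · J_3(5)) = e^(5t)·(I + t·N + (t^2/2)·N^2), where N is the 3×3 nilpotent shift.

After assembling e^{tJ} and conjugating by P, we get:

e^{tA} =
  [-t^2*exp(5*t)/2 + exp(5*t), t*exp(5*t), -t^2*exp(5*t)/2]
  [-t*exp(5*t), exp(5*t), -t*exp(5*t)]
  [t^2*exp(5*t)/2, -t*exp(5*t), t^2*exp(5*t)/2 + exp(5*t)]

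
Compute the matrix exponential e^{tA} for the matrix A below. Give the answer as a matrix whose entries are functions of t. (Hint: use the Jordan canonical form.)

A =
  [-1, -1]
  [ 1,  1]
e^{tA} =
  [1 - t, -t]
  [t, t + 1]

Strategy: write A = P · J · P⁻¹ where J is a Jordan canonical form, so e^{tA} = P · e^{tJ} · P⁻¹, and e^{tJ} can be computed block-by-block.

A has Jordan form
J =
  [0, 1]
  [0, 0]
(up to reordering of blocks).

Per-block formulas:
  For a 2×2 Jordan block J_2(0): exp(t · J_2(0)) = e^(0t)·(I + t·N), where N is the 2×2 nilpotent shift.

After assembling e^{tJ} and conjugating by P, we get:

e^{tA} =
  [1 - t, -t]
  [t, t + 1]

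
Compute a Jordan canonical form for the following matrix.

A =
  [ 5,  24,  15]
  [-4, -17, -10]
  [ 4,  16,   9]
J_2(-1) ⊕ J_1(-1)

The characteristic polynomial is
  det(x·I − A) = x^3 + 3*x^2 + 3*x + 1 = (x + 1)^3

Eigenvalues and multiplicities (the geometric multiplicity of λ is n − rank(A − λI), which equals the number of Jordan blocks for λ):
  λ = -1: algebraic multiplicity = 3, geometric multiplicity = 2

Determining the block sizes for each eigenvalue:
  λ = -1: 2 blocks summing to 3 forces exactly one block of size 2 and the rest size 1 → block sizes [2, 1]

Assembling the blocks gives a Jordan form
J =
  [-1,  1,  0]
  [ 0, -1,  0]
  [ 0,  0, -1]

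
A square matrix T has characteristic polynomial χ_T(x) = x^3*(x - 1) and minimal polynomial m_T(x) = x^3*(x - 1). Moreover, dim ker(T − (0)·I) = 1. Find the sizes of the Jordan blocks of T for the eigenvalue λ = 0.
Block sizes for λ = 0: [3]

Step 1 — from the characteristic polynomial, algebraic multiplicity of λ = 0 is 3. From dim ker(T − (0)·I) = 1, there are exactly 1 Jordan blocks for λ = 0.
Step 2 — from the minimal polynomial, the factor (x − 0)^3 tells us the largest block for λ = 0 has size 3.
Step 3 — with total size 3, 1 blocks, and largest block 3, the block sizes (in nonincreasing order) are [3].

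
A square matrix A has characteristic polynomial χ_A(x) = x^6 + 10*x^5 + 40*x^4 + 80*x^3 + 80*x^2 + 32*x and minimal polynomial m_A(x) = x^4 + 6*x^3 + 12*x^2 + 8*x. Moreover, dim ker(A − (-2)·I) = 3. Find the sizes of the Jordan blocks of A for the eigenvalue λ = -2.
Block sizes for λ = -2: [3, 1, 1]

Step 1 — from the characteristic polynomial, algebraic multiplicity of λ = -2 is 5. From dim ker(A − (-2)·I) = 3, there are exactly 3 Jordan blocks for λ = -2.
Step 2 — from the minimal polynomial, the factor (x + 2)^3 tells us the largest block for λ = -2 has size 3.
Step 3 — with total size 5, 3 blocks, and largest block 3, the block sizes (in nonincreasing order) are [3, 1, 1].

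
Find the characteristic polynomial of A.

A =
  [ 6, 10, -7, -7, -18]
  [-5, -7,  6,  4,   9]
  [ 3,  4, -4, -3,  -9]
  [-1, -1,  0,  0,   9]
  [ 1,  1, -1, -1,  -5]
x^5 + 10*x^4 + 40*x^3 + 80*x^2 + 80*x + 32

Expanding det(x·I − A) (e.g. by cofactor expansion or by noting that A is similar to its Jordan form J, which has the same characteristic polynomial as A) gives
  χ_A(x) = x^5 + 10*x^4 + 40*x^3 + 80*x^2 + 80*x + 32
which factors as (x + 2)^5. The eigenvalues (with algebraic multiplicities) are λ = -2 with multiplicity 5.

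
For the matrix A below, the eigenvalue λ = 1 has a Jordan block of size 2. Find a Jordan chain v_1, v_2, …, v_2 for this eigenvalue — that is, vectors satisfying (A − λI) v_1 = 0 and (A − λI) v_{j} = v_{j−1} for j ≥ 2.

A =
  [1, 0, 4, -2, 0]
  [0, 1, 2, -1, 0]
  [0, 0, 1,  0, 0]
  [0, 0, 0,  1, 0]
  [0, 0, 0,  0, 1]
A Jordan chain for λ = 1 of length 2:
v_1 = (4, 2, 0, 0, 0)ᵀ
v_2 = (0, 0, 1, 0, 0)ᵀ

Let N = A − (1)·I. We want v_2 with N^2 v_2 = 0 but N^1 v_2 ≠ 0; then v_{j-1} := N · v_j for j = 2, …, 2.

Pick v_2 = (0, 0, 1, 0, 0)ᵀ.
Then v_1 = N · v_2 = (4, 2, 0, 0, 0)ᵀ.

Sanity check: (A − (1)·I) v_1 = (0, 0, 0, 0, 0)ᵀ = 0. ✓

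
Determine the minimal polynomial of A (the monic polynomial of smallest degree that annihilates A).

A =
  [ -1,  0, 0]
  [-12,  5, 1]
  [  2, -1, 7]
x^3 - 11*x^2 + 24*x + 36

The characteristic polynomial is χ_A(x) = (x - 6)^2*(x + 1), so the eigenvalues are known. The minimal polynomial is
  m_A(x) = Π_λ (x − λ)^{k_λ}
where k_λ is the size of the *largest* Jordan block for λ (equivalently, the smallest k with (A − λI)^k v = 0 for every generalised eigenvector v of λ).

  λ = -1: largest Jordan block has size 1, contributing (x + 1)
  λ = 6: largest Jordan block has size 2, contributing (x − 6)^2

So m_A(x) = (x - 6)^2*(x + 1) = x^3 - 11*x^2 + 24*x + 36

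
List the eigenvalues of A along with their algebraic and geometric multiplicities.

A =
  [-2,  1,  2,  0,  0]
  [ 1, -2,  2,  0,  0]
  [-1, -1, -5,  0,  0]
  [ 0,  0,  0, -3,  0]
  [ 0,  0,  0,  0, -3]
λ = -3: alg = 5, geom = 4

Step 1 — factor the characteristic polynomial to read off the algebraic multiplicities:
  χ_A(x) = (x + 3)^5

Step 2 — compute geometric multiplicities via the rank-nullity identity g(λ) = n − rank(A − λI):
  rank(A − (-3)·I) = 1, so dim ker(A − (-3)·I) = n − 1 = 4

Summary:
  λ = -3: algebraic multiplicity = 5, geometric multiplicity = 4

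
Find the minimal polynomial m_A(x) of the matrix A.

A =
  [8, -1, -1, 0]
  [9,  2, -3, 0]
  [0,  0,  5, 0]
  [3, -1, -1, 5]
x^2 - 10*x + 25

The characteristic polynomial is χ_A(x) = (x - 5)^4, so the eigenvalues are known. The minimal polynomial is
  m_A(x) = Π_λ (x − λ)^{k_λ}
where k_λ is the size of the *largest* Jordan block for λ (equivalently, the smallest k with (A − λI)^k v = 0 for every generalised eigenvector v of λ).

  λ = 5: largest Jordan block has size 2, contributing (x − 5)^2

So m_A(x) = (x - 5)^2 = x^2 - 10*x + 25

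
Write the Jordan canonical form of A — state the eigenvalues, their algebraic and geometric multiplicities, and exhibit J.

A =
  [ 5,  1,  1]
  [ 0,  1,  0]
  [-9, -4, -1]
J_1(1) ⊕ J_2(2)

The characteristic polynomial is
  det(x·I − A) = x^3 - 5*x^2 + 8*x - 4 = (x - 2)^2*(x - 1)

Eigenvalues and multiplicities (the geometric multiplicity of λ is n − rank(A − λI), which equals the number of Jordan blocks for λ):
  λ = 1: algebraic multiplicity = 1, geometric multiplicity = 1
  λ = 2: algebraic multiplicity = 2, geometric multiplicity = 1

Determining the block sizes for each eigenvalue:
  λ = 1: one block (gm = 1), so the single block has size am = 1 → block sizes [1]
  λ = 2: one block (gm = 1), so the single block has size am = 2 → block sizes [2]

Assembling the blocks gives a Jordan form
J =
  [1, 0, 0]
  [0, 2, 1]
  [0, 0, 2]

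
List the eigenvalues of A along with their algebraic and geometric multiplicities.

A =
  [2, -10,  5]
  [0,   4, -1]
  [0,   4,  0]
λ = 2: alg = 3, geom = 2

Step 1 — factor the characteristic polynomial to read off the algebraic multiplicities:
  χ_A(x) = (x - 2)^3

Step 2 — compute geometric multiplicities via the rank-nullity identity g(λ) = n − rank(A − λI):
  rank(A − (2)·I) = 1, so dim ker(A − (2)·I) = n − 1 = 2

Summary:
  λ = 2: algebraic multiplicity = 3, geometric multiplicity = 2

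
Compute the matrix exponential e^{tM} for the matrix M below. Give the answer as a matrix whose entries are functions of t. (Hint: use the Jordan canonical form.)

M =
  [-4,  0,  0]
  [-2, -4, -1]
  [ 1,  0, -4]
e^{tM} =
  [exp(-4*t), 0, 0]
  [-t^2*exp(-4*t)/2 - 2*t*exp(-4*t), exp(-4*t), -t*exp(-4*t)]
  [t*exp(-4*t), 0, exp(-4*t)]

Strategy: write M = P · J · P⁻¹ where J is a Jordan canonical form, so e^{tM} = P · e^{tJ} · P⁻¹, and e^{tJ} can be computed block-by-block.

M has Jordan form
J =
  [-4,  1,  0]
  [ 0, -4,  1]
  [ 0,  0, -4]
(up to reordering of blocks).

Per-block formulas:
  For a 3×3 Jordan block J_3(-4): exp(t · J_3(-4)) = e^(-4t)·(I + t·N + (t^2/2)·N^2), where N is the 3×3 nilpotent shift.

After assembling e^{tJ} and conjugating by P, we get:

e^{tM} =
  [exp(-4*t), 0, 0]
  [-t^2*exp(-4*t)/2 - 2*t*exp(-4*t), exp(-4*t), -t*exp(-4*t)]
  [t*exp(-4*t), 0, exp(-4*t)]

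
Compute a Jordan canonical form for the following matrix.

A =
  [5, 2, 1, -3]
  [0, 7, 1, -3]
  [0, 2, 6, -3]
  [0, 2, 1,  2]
J_2(5) ⊕ J_1(5) ⊕ J_1(5)

The characteristic polynomial is
  det(x·I − A) = x^4 - 20*x^3 + 150*x^2 - 500*x + 625 = (x - 5)^4

Eigenvalues and multiplicities (the geometric multiplicity of λ is n − rank(A − λI), which equals the number of Jordan blocks for λ):
  λ = 5: algebraic multiplicity = 4, geometric multiplicity = 3

Determining the block sizes for each eigenvalue:
  λ = 5: 3 blocks summing to 4 forces exactly one block of size 2 and the rest size 1 → block sizes [2, 1, 1]

Assembling the blocks gives a Jordan form
J =
  [5, 1, 0, 0]
  [0, 5, 0, 0]
  [0, 0, 5, 0]
  [0, 0, 0, 5]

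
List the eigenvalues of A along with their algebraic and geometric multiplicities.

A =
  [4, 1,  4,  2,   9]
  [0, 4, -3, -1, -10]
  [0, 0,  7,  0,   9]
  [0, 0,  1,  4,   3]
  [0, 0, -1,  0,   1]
λ = 4: alg = 5, geom = 2

Step 1 — factor the characteristic polynomial to read off the algebraic multiplicities:
  χ_A(x) = (x - 4)^5

Step 2 — compute geometric multiplicities via the rank-nullity identity g(λ) = n − rank(A − λI):
  rank(A − (4)·I) = 3, so dim ker(A − (4)·I) = n − 3 = 2

Summary:
  λ = 4: algebraic multiplicity = 5, geometric multiplicity = 2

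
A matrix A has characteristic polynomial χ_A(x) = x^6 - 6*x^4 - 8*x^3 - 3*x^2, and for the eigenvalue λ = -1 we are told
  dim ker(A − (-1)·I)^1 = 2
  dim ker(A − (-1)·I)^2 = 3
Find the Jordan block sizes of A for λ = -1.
Block sizes for λ = -1: [2, 1]

From the dimensions of kernels of powers, the number of Jordan blocks of size at least j is d_j − d_{j−1} where d_j = dim ker(N^j) (with d_0 = 0). Computing the differences gives [2, 1].
The number of blocks of size exactly k is (#blocks of size ≥ k) − (#blocks of size ≥ k + 1), so the partition is: 1 block(s) of size 1, 1 block(s) of size 2.
In nonincreasing order the block sizes are [2, 1].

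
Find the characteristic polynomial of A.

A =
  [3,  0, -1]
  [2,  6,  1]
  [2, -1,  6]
x^3 - 15*x^2 + 75*x - 125

Expanding det(x·I − A) (e.g. by cofactor expansion or by noting that A is similar to its Jordan form J, which has the same characteristic polynomial as A) gives
  χ_A(x) = x^3 - 15*x^2 + 75*x - 125
which factors as (x - 5)^3. The eigenvalues (with algebraic multiplicities) are λ = 5 with multiplicity 3.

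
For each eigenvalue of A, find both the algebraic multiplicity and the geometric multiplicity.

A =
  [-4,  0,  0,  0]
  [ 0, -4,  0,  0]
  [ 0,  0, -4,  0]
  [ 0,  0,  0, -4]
λ = -4: alg = 4, geom = 4

Step 1 — factor the characteristic polynomial to read off the algebraic multiplicities:
  χ_A(x) = (x + 4)^4

Step 2 — compute geometric multiplicities via the rank-nullity identity g(λ) = n − rank(A − λI):
  rank(A − (-4)·I) = 0, so dim ker(A − (-4)·I) = n − 0 = 4

Summary:
  λ = -4: algebraic multiplicity = 4, geometric multiplicity = 4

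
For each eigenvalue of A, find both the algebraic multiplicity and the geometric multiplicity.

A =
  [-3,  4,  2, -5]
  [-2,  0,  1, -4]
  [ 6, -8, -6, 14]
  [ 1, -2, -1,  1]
λ = -2: alg = 4, geom = 2

Step 1 — factor the characteristic polynomial to read off the algebraic multiplicities:
  χ_A(x) = (x + 2)^4

Step 2 — compute geometric multiplicities via the rank-nullity identity g(λ) = n − rank(A − λI):
  rank(A − (-2)·I) = 2, so dim ker(A − (-2)·I) = n − 2 = 2

Summary:
  λ = -2: algebraic multiplicity = 4, geometric multiplicity = 2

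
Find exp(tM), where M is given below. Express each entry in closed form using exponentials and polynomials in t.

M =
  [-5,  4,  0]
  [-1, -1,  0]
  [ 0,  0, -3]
e^{tM} =
  [-2*t*exp(-3*t) + exp(-3*t), 4*t*exp(-3*t), 0]
  [-t*exp(-3*t), 2*t*exp(-3*t) + exp(-3*t), 0]
  [0, 0, exp(-3*t)]

Strategy: write M = P · J · P⁻¹ where J is a Jordan canonical form, so e^{tM} = P · e^{tJ} · P⁻¹, and e^{tJ} can be computed block-by-block.

M has Jordan form
J =
  [-3,  1,  0]
  [ 0, -3,  0]
  [ 0,  0, -3]
(up to reordering of blocks).

Per-block formulas:
  For a 1×1 block at λ = -3: exp(t · [-3]) = [e^(-3t)].
  For a 2×2 Jordan block J_2(-3): exp(t · J_2(-3)) = e^(-3t)·(I + t·N), where N is the 2×2 nilpotent shift.

After assembling e^{tJ} and conjugating by P, we get:

e^{tM} =
  [-2*t*exp(-3*t) + exp(-3*t), 4*t*exp(-3*t), 0]
  [-t*exp(-3*t), 2*t*exp(-3*t) + exp(-3*t), 0]
  [0, 0, exp(-3*t)]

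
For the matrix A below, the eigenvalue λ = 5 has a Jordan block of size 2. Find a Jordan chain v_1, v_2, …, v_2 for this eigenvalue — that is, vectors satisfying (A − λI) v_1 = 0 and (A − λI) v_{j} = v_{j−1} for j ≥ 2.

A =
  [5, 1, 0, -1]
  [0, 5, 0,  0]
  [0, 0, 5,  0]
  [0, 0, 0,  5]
A Jordan chain for λ = 5 of length 2:
v_1 = (1, 0, 0, 0)ᵀ
v_2 = (0, 1, 0, 0)ᵀ

Let N = A − (5)·I. We want v_2 with N^2 v_2 = 0 but N^1 v_2 ≠ 0; then v_{j-1} := N · v_j for j = 2, …, 2.

Pick v_2 = (0, 1, 0, 0)ᵀ.
Then v_1 = N · v_2 = (1, 0, 0, 0)ᵀ.

Sanity check: (A − (5)·I) v_1 = (0, 0, 0, 0)ᵀ = 0. ✓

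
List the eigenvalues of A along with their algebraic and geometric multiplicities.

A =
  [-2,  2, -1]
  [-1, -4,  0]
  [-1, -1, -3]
λ = -3: alg = 3, geom = 1

Step 1 — factor the characteristic polynomial to read off the algebraic multiplicities:
  χ_A(x) = (x + 3)^3

Step 2 — compute geometric multiplicities via the rank-nullity identity g(λ) = n − rank(A − λI):
  rank(A − (-3)·I) = 2, so dim ker(A − (-3)·I) = n − 2 = 1

Summary:
  λ = -3: algebraic multiplicity = 3, geometric multiplicity = 1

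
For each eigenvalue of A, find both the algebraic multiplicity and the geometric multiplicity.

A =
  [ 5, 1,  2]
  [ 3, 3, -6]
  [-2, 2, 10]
λ = 6: alg = 3, geom = 2

Step 1 — factor the characteristic polynomial to read off the algebraic multiplicities:
  χ_A(x) = (x - 6)^3

Step 2 — compute geometric multiplicities via the rank-nullity identity g(λ) = n − rank(A − λI):
  rank(A − (6)·I) = 1, so dim ker(A − (6)·I) = n − 1 = 2

Summary:
  λ = 6: algebraic multiplicity = 3, geometric multiplicity = 2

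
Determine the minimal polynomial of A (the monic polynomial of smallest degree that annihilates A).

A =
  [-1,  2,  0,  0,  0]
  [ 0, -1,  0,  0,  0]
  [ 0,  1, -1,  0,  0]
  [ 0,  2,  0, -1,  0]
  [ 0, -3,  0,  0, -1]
x^2 + 2*x + 1

The characteristic polynomial is χ_A(x) = (x + 1)^5, so the eigenvalues are known. The minimal polynomial is
  m_A(x) = Π_λ (x − λ)^{k_λ}
where k_λ is the size of the *largest* Jordan block for λ (equivalently, the smallest k with (A − λI)^k v = 0 for every generalised eigenvector v of λ).

  λ = -1: largest Jordan block has size 2, contributing (x + 1)^2

So m_A(x) = (x + 1)^2 = x^2 + 2*x + 1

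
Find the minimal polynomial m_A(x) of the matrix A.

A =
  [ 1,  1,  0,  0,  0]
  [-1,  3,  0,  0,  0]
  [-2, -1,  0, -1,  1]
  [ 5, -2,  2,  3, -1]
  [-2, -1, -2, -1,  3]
x^2 - 4*x + 4

The characteristic polynomial is χ_A(x) = (x - 2)^5, so the eigenvalues are known. The minimal polynomial is
  m_A(x) = Π_λ (x − λ)^{k_λ}
where k_λ is the size of the *largest* Jordan block for λ (equivalently, the smallest k with (A − λI)^k v = 0 for every generalised eigenvector v of λ).

  λ = 2: largest Jordan block has size 2, contributing (x − 2)^2

So m_A(x) = (x - 2)^2 = x^2 - 4*x + 4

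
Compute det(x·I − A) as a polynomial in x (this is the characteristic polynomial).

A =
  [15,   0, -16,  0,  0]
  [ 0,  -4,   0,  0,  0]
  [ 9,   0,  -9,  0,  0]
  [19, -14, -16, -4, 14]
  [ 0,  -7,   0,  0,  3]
x^5 - x^4 - 29*x^3 + 45*x^2 + 216*x - 432

Expanding det(x·I − A) (e.g. by cofactor expansion or by noting that A is similar to its Jordan form J, which has the same characteristic polynomial as A) gives
  χ_A(x) = x^5 - x^4 - 29*x^3 + 45*x^2 + 216*x - 432
which factors as (x - 3)^3*(x + 4)^2. The eigenvalues (with algebraic multiplicities) are λ = -4 with multiplicity 2, λ = 3 with multiplicity 3.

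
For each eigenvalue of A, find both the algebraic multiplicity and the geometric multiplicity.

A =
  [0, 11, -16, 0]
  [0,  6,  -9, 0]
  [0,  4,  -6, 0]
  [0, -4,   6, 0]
λ = 0: alg = 4, geom = 2

Step 1 — factor the characteristic polynomial to read off the algebraic multiplicities:
  χ_A(x) = x^4

Step 2 — compute geometric multiplicities via the rank-nullity identity g(λ) = n − rank(A − λI):
  rank(A − (0)·I) = 2, so dim ker(A − (0)·I) = n − 2 = 2

Summary:
  λ = 0: algebraic multiplicity = 4, geometric multiplicity = 2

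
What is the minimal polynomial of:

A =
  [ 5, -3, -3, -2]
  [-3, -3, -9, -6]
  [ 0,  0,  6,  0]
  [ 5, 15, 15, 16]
x^2 - 12*x + 36

The characteristic polynomial is χ_A(x) = (x - 6)^4, so the eigenvalues are known. The minimal polynomial is
  m_A(x) = Π_λ (x − λ)^{k_λ}
where k_λ is the size of the *largest* Jordan block for λ (equivalently, the smallest k with (A − λI)^k v = 0 for every generalised eigenvector v of λ).

  λ = 6: largest Jordan block has size 2, contributing (x − 6)^2

So m_A(x) = (x - 6)^2 = x^2 - 12*x + 36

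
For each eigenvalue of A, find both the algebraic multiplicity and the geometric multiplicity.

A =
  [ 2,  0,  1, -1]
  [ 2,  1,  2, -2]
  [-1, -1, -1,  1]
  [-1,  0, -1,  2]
λ = 1: alg = 4, geom = 2

Step 1 — factor the characteristic polynomial to read off the algebraic multiplicities:
  χ_A(x) = (x - 1)^4

Step 2 — compute geometric multiplicities via the rank-nullity identity g(λ) = n − rank(A − λI):
  rank(A − (1)·I) = 2, so dim ker(A − (1)·I) = n − 2 = 2

Summary:
  λ = 1: algebraic multiplicity = 4, geometric multiplicity = 2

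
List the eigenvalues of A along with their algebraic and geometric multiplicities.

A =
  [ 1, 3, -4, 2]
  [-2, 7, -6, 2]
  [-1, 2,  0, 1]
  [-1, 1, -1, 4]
λ = 3: alg = 4, geom = 2

Step 1 — factor the characteristic polynomial to read off the algebraic multiplicities:
  χ_A(x) = (x - 3)^4

Step 2 — compute geometric multiplicities via the rank-nullity identity g(λ) = n − rank(A − λI):
  rank(A − (3)·I) = 2, so dim ker(A − (3)·I) = n − 2 = 2

Summary:
  λ = 3: algebraic multiplicity = 4, geometric multiplicity = 2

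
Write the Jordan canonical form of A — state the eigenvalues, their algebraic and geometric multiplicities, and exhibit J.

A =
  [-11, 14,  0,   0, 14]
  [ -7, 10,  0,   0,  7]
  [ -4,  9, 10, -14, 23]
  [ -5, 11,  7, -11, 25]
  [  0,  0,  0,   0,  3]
J_2(-4) ⊕ J_2(3) ⊕ J_1(3)

The characteristic polynomial is
  det(x·I − A) = x^5 - x^4 - 29*x^3 + 45*x^2 + 216*x - 432 = (x - 3)^3*(x + 4)^2

Eigenvalues and multiplicities (the geometric multiplicity of λ is n − rank(A − λI), which equals the number of Jordan blocks for λ):
  λ = -4: algebraic multiplicity = 2, geometric multiplicity = 1
  λ = 3: algebraic multiplicity = 3, geometric multiplicity = 2

Determining the block sizes for each eigenvalue:
  λ = -4: one block (gm = 1), so the single block has size am = 2 → block sizes [2]
  λ = 3: 2 blocks summing to 3 forces exactly one block of size 2 and the rest size 1 → block sizes [2, 1]

Assembling the blocks gives a Jordan form
J =
  [-4,  1, 0, 0, 0]
  [ 0, -4, 0, 0, 0]
  [ 0,  0, 3, 1, 0]
  [ 0,  0, 0, 3, 0]
  [ 0,  0, 0, 0, 3]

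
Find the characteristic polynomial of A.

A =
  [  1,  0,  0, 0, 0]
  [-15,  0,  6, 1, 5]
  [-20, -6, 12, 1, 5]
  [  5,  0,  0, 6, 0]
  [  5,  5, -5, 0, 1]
x^5 - 20*x^4 + 145*x^3 - 450*x^2 + 540*x - 216

Expanding det(x·I − A) (e.g. by cofactor expansion or by noting that A is similar to its Jordan form J, which has the same characteristic polynomial as A) gives
  χ_A(x) = x^5 - 20*x^4 + 145*x^3 - 450*x^2 + 540*x - 216
which factors as (x - 6)^3*(x - 1)^2. The eigenvalues (with algebraic multiplicities) are λ = 1 with multiplicity 2, λ = 6 with multiplicity 3.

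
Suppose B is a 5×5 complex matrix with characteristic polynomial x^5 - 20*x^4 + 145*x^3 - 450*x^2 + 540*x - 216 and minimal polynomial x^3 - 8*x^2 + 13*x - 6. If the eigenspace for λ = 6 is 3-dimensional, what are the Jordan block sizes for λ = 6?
Block sizes for λ = 6: [1, 1, 1]

Step 1 — from the characteristic polynomial, algebraic multiplicity of λ = 6 is 3. From dim ker(B − (6)·I) = 3, there are exactly 3 Jordan blocks for λ = 6.
Step 2 — from the minimal polynomial, the factor (x − 6) tells us the largest block for λ = 6 has size 1.
Step 3 — with total size 3, 3 blocks, and largest block 1, the block sizes (in nonincreasing order) are [1, 1, 1].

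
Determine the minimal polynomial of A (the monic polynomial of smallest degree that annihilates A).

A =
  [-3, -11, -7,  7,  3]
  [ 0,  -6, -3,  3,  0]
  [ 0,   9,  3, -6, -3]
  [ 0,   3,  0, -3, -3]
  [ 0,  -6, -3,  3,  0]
x^3 + 6*x^2 + 9*x

The characteristic polynomial is χ_A(x) = x^2*(x + 3)^3, so the eigenvalues are known. The minimal polynomial is
  m_A(x) = Π_λ (x − λ)^{k_λ}
where k_λ is the size of the *largest* Jordan block for λ (equivalently, the smallest k with (A − λI)^k v = 0 for every generalised eigenvector v of λ).

  λ = -3: largest Jordan block has size 2, contributing (x + 3)^2
  λ = 0: largest Jordan block has size 1, contributing (x − 0)

So m_A(x) = x*(x + 3)^2 = x^3 + 6*x^2 + 9*x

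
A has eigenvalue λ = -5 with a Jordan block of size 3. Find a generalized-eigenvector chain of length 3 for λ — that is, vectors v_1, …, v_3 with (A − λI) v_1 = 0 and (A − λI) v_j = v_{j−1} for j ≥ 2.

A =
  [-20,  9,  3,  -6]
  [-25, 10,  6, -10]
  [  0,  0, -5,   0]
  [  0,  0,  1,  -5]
A Jordan chain for λ = -5 of length 3:
v_1 = (3, 5, 0, 0)ᵀ
v_2 = (3, 6, 0, 1)ᵀ
v_3 = (0, 0, 1, 0)ᵀ

Let N = A − (-5)·I. We want v_3 with N^3 v_3 = 0 but N^2 v_3 ≠ 0; then v_{j-1} := N · v_j for j = 3, …, 2.

Pick v_3 = (0, 0, 1, 0)ᵀ.
Then v_2 = N · v_3 = (3, 6, 0, 1)ᵀ.
Then v_1 = N · v_2 = (3, 5, 0, 0)ᵀ.

Sanity check: (A − (-5)·I) v_1 = (0, 0, 0, 0)ᵀ = 0. ✓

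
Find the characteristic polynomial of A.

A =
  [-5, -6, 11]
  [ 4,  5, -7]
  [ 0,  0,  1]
x^3 - x^2 - x + 1

Expanding det(x·I − A) (e.g. by cofactor expansion or by noting that A is similar to its Jordan form J, which has the same characteristic polynomial as A) gives
  χ_A(x) = x^3 - x^2 - x + 1
which factors as (x - 1)^2*(x + 1). The eigenvalues (with algebraic multiplicities) are λ = -1 with multiplicity 1, λ = 1 with multiplicity 2.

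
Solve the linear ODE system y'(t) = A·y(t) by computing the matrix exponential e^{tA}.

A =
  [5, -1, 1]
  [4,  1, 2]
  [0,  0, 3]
e^{tA} =
  [2*t*exp(3*t) + exp(3*t), -t*exp(3*t), t*exp(3*t)]
  [4*t*exp(3*t), -2*t*exp(3*t) + exp(3*t), 2*t*exp(3*t)]
  [0, 0, exp(3*t)]

Strategy: write A = P · J · P⁻¹ where J is a Jordan canonical form, so e^{tA} = P · e^{tJ} · P⁻¹, and e^{tJ} can be computed block-by-block.

A has Jordan form
J =
  [3, 1, 0]
  [0, 3, 0]
  [0, 0, 3]
(up to reordering of blocks).

Per-block formulas:
  For a 1×1 block at λ = 3: exp(t · [3]) = [e^(3t)].
  For a 2×2 Jordan block J_2(3): exp(t · J_2(3)) = e^(3t)·(I + t·N), where N is the 2×2 nilpotent shift.

After assembling e^{tJ} and conjugating by P, we get:

e^{tA} =
  [2*t*exp(3*t) + exp(3*t), -t*exp(3*t), t*exp(3*t)]
  [4*t*exp(3*t), -2*t*exp(3*t) + exp(3*t), 2*t*exp(3*t)]
  [0, 0, exp(3*t)]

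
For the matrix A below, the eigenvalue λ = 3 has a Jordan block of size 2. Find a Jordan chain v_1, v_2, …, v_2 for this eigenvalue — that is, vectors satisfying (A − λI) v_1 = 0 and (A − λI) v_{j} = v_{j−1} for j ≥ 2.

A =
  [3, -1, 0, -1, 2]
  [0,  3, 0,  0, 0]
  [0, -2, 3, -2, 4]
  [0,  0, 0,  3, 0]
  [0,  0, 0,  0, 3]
A Jordan chain for λ = 3 of length 2:
v_1 = (-1, 0, -2, 0, 0)ᵀ
v_2 = (0, 1, 0, 0, 0)ᵀ

Let N = A − (3)·I. We want v_2 with N^2 v_2 = 0 but N^1 v_2 ≠ 0; then v_{j-1} := N · v_j for j = 2, …, 2.

Pick v_2 = (0, 1, 0, 0, 0)ᵀ.
Then v_1 = N · v_2 = (-1, 0, -2, 0, 0)ᵀ.

Sanity check: (A − (3)·I) v_1 = (0, 0, 0, 0, 0)ᵀ = 0. ✓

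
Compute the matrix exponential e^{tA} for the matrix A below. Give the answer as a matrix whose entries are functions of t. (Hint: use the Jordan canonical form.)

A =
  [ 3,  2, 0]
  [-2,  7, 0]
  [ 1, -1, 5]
e^{tA} =
  [-2*t*exp(5*t) + exp(5*t), 2*t*exp(5*t), 0]
  [-2*t*exp(5*t), 2*t*exp(5*t) + exp(5*t), 0]
  [t*exp(5*t), -t*exp(5*t), exp(5*t)]

Strategy: write A = P · J · P⁻¹ where J is a Jordan canonical form, so e^{tA} = P · e^{tJ} · P⁻¹, and e^{tJ} can be computed block-by-block.

A has Jordan form
J =
  [5, 1, 0]
  [0, 5, 0]
  [0, 0, 5]
(up to reordering of blocks).

Per-block formulas:
  For a 2×2 Jordan block J_2(5): exp(t · J_2(5)) = e^(5t)·(I + t·N), where N is the 2×2 nilpotent shift.
  For a 1×1 block at λ = 5: exp(t · [5]) = [e^(5t)].

After assembling e^{tJ} and conjugating by P, we get:

e^{tA} =
  [-2*t*exp(5*t) + exp(5*t), 2*t*exp(5*t), 0]
  [-2*t*exp(5*t), 2*t*exp(5*t) + exp(5*t), 0]
  [t*exp(5*t), -t*exp(5*t), exp(5*t)]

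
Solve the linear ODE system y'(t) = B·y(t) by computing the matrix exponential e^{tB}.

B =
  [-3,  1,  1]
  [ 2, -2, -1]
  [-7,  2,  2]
e^{tB} =
  [-t^2*exp(-t)/2 - 2*t*exp(-t) + exp(-t), -t^2*exp(-t)/2 + t*exp(-t), t*exp(-t)]
  [t^2*exp(-t)/2 + 2*t*exp(-t), t^2*exp(-t)/2 - t*exp(-t) + exp(-t), -t*exp(-t)]
  [-3*t^2*exp(-t)/2 - 7*t*exp(-t), -3*t^2*exp(-t)/2 + 2*t*exp(-t), 3*t*exp(-t) + exp(-t)]

Strategy: write B = P · J · P⁻¹ where J is a Jordan canonical form, so e^{tB} = P · e^{tJ} · P⁻¹, and e^{tJ} can be computed block-by-block.

B has Jordan form
J =
  [-1,  1,  0]
  [ 0, -1,  1]
  [ 0,  0, -1]
(up to reordering of blocks).

Per-block formulas:
  For a 3×3 Jordan block J_3(-1): exp(t · J_3(-1)) = e^(-1t)·(I + t·N + (t^2/2)·N^2), where N is the 3×3 nilpotent shift.

After assembling e^{tJ} and conjugating by P, we get:

e^{tB} =
  [-t^2*exp(-t)/2 - 2*t*exp(-t) + exp(-t), -t^2*exp(-t)/2 + t*exp(-t), t*exp(-t)]
  [t^2*exp(-t)/2 + 2*t*exp(-t), t^2*exp(-t)/2 - t*exp(-t) + exp(-t), -t*exp(-t)]
  [-3*t^2*exp(-t)/2 - 7*t*exp(-t), -3*t^2*exp(-t)/2 + 2*t*exp(-t), 3*t*exp(-t) + exp(-t)]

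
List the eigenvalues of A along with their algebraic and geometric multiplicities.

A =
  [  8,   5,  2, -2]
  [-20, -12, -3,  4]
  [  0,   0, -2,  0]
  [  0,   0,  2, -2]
λ = -2: alg = 4, geom = 2

Step 1 — factor the characteristic polynomial to read off the algebraic multiplicities:
  χ_A(x) = (x + 2)^4

Step 2 — compute geometric multiplicities via the rank-nullity identity g(λ) = n − rank(A − λI):
  rank(A − (-2)·I) = 2, so dim ker(A − (-2)·I) = n − 2 = 2

Summary:
  λ = -2: algebraic multiplicity = 4, geometric multiplicity = 2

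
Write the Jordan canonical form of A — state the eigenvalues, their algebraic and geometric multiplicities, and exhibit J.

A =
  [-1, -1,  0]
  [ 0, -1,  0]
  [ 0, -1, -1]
J_2(-1) ⊕ J_1(-1)

The characteristic polynomial is
  det(x·I − A) = x^3 + 3*x^2 + 3*x + 1 = (x + 1)^3

Eigenvalues and multiplicities (the geometric multiplicity of λ is n − rank(A − λI), which equals the number of Jordan blocks for λ):
  λ = -1: algebraic multiplicity = 3, geometric multiplicity = 2

Determining the block sizes for each eigenvalue:
  λ = -1: 2 blocks summing to 3 forces exactly one block of size 2 and the rest size 1 → block sizes [2, 1]

Assembling the blocks gives a Jordan form
J =
  [-1,  1,  0]
  [ 0, -1,  0]
  [ 0,  0, -1]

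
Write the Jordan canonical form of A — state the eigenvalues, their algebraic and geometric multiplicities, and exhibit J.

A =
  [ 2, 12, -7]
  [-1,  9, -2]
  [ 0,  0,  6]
J_1(5) ⊕ J_2(6)

The characteristic polynomial is
  det(x·I − A) = x^3 - 17*x^2 + 96*x - 180 = (x - 6)^2*(x - 5)

Eigenvalues and multiplicities (the geometric multiplicity of λ is n − rank(A − λI), which equals the number of Jordan blocks for λ):
  λ = 5: algebraic multiplicity = 1, geometric multiplicity = 1
  λ = 6: algebraic multiplicity = 2, geometric multiplicity = 1

Determining the block sizes for each eigenvalue:
  λ = 5: one block (gm = 1), so the single block has size am = 1 → block sizes [1]
  λ = 6: one block (gm = 1), so the single block has size am = 2 → block sizes [2]

Assembling the blocks gives a Jordan form
J =
  [5, 0, 0]
  [0, 6, 1]
  [0, 0, 6]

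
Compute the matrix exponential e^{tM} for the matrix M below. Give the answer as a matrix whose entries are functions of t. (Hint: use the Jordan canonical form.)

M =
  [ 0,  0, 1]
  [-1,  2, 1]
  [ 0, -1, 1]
e^{tM} =
  [t^2*exp(t)/2 - t*exp(t) + exp(t), -t^2*exp(t)/2, -t^2*exp(t)/2 + t*exp(t)]
  [-t*exp(t), t*exp(t) + exp(t), t*exp(t)]
  [t^2*exp(t)/2, -t^2*exp(t)/2 - t*exp(t), -t^2*exp(t)/2 + exp(t)]

Strategy: write M = P · J · P⁻¹ where J is a Jordan canonical form, so e^{tM} = P · e^{tJ} · P⁻¹, and e^{tJ} can be computed block-by-block.

M has Jordan form
J =
  [1, 1, 0]
  [0, 1, 1]
  [0, 0, 1]
(up to reordering of blocks).

Per-block formulas:
  For a 3×3 Jordan block J_3(1): exp(t · J_3(1)) = e^(1t)·(I + t·N + (t^2/2)·N^2), where N is the 3×3 nilpotent shift.

After assembling e^{tJ} and conjugating by P, we get:

e^{tM} =
  [t^2*exp(t)/2 - t*exp(t) + exp(t), -t^2*exp(t)/2, -t^2*exp(t)/2 + t*exp(t)]
  [-t*exp(t), t*exp(t) + exp(t), t*exp(t)]
  [t^2*exp(t)/2, -t^2*exp(t)/2 - t*exp(t), -t^2*exp(t)/2 + exp(t)]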